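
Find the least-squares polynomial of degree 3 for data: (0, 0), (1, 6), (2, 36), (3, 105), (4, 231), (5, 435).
-3/14 + (51/28)x + (57/28)x² + (3)x³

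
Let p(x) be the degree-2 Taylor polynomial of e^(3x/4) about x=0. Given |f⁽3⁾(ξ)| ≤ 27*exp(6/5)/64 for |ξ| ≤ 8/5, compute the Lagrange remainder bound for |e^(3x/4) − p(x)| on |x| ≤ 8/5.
36*exp(6/5)/125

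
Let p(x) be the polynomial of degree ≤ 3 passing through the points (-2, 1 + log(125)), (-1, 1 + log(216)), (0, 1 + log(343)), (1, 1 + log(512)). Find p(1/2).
1 + log(98*2**(7/8)*3**(1/16)*5**(3/16)*7**(13/16)/3)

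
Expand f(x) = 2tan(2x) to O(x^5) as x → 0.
4*x + 16*x**3/3 + O(x**5)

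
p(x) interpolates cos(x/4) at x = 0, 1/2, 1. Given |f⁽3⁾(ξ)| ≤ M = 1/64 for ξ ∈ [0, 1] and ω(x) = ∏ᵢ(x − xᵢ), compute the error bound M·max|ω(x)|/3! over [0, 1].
sqrt(3)/13824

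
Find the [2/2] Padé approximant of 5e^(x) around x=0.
(5*x**2/12 + 5*x/2 + 5)/(x**2/12 - x/2 + 1)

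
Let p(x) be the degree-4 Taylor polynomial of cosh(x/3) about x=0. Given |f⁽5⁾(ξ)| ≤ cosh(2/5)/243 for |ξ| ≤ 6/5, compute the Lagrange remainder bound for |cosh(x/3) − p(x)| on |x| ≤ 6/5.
4*cosh(2/5)/46875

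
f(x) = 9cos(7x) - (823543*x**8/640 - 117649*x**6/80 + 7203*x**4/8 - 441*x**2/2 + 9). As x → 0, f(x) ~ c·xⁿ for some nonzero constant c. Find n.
10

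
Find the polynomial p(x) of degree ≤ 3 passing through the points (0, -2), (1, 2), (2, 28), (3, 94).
3*x**3 + 2*x**2 - x - 2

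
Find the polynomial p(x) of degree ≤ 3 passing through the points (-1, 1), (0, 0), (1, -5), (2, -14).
-2*x**2 - 3*x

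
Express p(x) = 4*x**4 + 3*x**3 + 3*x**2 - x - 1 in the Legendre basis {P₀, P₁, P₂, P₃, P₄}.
(4/5)P₀ + (4/5)P₁ + (30/7)P₂ + (6/5)P₃ + (32/35)P₄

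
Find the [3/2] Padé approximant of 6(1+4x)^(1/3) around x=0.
(896*x**3/135 + 224*x**2/5 + 168*x/5 + 6)/(32*x**2/9 + 64*x/15 + 1)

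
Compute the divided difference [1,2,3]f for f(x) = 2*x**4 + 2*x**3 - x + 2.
62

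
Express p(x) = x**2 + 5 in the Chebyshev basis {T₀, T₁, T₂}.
(11/2)T₀ + (1/2)T₂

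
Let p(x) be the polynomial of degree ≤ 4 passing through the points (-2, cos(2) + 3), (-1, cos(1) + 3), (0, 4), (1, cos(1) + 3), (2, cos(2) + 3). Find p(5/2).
-75*cos(1)/16 + 175*cos(2)/64 + 381/64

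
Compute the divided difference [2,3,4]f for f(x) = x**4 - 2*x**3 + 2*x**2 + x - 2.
39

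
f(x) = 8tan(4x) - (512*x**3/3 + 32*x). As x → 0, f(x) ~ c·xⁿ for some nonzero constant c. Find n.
5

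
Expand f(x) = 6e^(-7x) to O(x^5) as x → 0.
6 - 42*x + 147*x**2 - 343*x**3 + 2401*x**4/4 + O(x**5)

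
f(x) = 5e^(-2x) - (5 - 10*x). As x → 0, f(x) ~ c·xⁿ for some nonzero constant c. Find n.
2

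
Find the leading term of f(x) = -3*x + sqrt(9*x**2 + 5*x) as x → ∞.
5/6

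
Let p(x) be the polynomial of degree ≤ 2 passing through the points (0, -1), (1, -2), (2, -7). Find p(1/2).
-1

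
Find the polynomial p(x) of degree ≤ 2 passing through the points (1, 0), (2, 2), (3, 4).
2*x - 2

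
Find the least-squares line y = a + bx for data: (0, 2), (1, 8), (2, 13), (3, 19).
a = 21/10, b = 28/5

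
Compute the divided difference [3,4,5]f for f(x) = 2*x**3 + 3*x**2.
27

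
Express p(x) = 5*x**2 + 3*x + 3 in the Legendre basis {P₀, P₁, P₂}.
(14/3)P₀ + (3)P₁ + (10/3)P₂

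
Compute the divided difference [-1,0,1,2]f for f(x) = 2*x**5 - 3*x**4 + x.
4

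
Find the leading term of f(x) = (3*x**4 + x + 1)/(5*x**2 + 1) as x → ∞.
3*x**2/5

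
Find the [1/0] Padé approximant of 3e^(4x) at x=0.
12*x + 3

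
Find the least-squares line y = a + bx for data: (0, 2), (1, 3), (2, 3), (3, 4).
a = 21/10, b = 3/5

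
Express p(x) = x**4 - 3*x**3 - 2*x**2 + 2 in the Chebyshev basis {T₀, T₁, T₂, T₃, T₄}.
(11/8)T₀ + (-9/4)T₁ + (-1/2)T₂ + (-3/4)T₃ + (1/8)T₄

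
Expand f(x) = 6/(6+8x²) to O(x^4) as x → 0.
1 - 4*x**2/3 + O(x**4)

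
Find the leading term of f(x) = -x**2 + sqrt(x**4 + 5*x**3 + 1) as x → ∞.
5*x/2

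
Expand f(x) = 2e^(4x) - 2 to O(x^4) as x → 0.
8*x + 16*x**2 + 64*x**3/3 + O(x**4)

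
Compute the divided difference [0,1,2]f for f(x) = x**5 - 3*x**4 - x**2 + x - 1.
-7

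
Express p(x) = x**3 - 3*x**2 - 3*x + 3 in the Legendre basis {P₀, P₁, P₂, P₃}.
(2)P₀ + (-12/5)P₁ + (-2)P₂ + (2/5)P₃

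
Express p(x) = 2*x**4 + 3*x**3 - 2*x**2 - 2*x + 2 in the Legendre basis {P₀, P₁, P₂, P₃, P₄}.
(26/15)P₀ + (-1/5)P₁ + (-4/21)P₂ + (6/5)P₃ + (16/35)P₄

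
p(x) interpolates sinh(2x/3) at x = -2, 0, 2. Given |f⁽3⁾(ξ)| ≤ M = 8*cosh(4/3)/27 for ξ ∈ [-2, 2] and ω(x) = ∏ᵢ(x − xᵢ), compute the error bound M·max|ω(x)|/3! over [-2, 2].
64*sqrt(3)*cosh(4/3)/729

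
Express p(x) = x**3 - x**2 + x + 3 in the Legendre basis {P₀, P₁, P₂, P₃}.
(8/3)P₀ + (8/5)P₁ + (-2/3)P₂ + (2/5)P₃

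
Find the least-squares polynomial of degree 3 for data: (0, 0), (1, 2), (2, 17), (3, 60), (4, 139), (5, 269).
1/18 + (-157/108)x + (41/36)x² + (107/54)x³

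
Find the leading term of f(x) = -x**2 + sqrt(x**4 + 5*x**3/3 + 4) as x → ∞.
5*x/6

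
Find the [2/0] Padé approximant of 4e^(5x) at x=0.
50*x**2 + 20*x + 4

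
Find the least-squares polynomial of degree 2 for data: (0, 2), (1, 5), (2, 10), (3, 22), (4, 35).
72/35 + (41/70)x + (27/14)x²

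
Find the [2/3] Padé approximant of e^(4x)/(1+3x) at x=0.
(20*x**2/13 + 134*x/65 + 1)/(692*x**3/195 - 294*x**2/65 + 69*x/65 + 1)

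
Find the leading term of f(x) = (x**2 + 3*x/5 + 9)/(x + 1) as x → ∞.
x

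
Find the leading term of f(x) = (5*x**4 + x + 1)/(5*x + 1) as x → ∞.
x**3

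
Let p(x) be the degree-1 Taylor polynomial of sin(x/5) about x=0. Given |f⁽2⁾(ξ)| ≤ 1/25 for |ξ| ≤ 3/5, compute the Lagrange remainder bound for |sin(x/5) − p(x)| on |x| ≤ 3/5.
9/1250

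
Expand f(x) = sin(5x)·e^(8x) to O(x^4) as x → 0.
5*x + 40*x**2 + 835*x**3/6 + O(x**4)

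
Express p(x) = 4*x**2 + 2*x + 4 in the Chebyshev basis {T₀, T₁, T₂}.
(6)T₀ + (2)T₁ + (2)T₂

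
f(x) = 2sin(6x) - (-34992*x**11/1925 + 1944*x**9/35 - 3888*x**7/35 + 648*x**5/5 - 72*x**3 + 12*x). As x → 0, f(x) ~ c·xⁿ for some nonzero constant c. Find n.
13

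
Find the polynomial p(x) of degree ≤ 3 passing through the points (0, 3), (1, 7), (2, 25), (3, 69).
2*x**3 + x**2 + x + 3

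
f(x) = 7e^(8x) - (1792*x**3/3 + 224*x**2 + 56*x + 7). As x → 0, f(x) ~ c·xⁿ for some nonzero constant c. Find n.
4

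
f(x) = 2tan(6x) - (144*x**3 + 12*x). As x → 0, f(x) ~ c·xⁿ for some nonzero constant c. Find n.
5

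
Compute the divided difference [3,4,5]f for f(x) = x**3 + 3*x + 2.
12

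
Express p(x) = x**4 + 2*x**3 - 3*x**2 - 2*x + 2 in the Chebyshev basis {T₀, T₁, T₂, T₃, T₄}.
(7/8)T₀ + (-1/2)T₁ - T₂ + (1/2)T₃ + (1/8)T₄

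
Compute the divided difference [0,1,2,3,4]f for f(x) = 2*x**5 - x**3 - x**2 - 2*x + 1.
20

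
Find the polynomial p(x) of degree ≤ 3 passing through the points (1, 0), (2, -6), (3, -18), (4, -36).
-3*x**2 + 3*x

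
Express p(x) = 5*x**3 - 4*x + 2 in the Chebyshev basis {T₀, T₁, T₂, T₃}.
(2)T₀ + (-1/4)T₁ + (5/4)T₃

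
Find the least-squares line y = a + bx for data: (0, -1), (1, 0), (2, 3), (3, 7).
a = -9/5, b = 27/10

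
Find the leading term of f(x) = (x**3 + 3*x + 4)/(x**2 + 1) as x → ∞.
x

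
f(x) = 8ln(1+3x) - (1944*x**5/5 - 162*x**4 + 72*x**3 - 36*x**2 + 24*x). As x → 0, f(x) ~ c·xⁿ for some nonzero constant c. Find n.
6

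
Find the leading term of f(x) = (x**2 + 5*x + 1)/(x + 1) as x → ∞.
x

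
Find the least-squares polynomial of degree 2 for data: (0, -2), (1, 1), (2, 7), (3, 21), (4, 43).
-10/7 + (-15/7)x + (23/7)x²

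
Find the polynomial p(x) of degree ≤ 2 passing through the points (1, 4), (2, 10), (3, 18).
x**2 + 3*x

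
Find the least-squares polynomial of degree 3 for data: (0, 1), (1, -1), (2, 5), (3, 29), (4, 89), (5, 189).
71/63 + (-457/189)x + (-239/126)x² + (107/54)x³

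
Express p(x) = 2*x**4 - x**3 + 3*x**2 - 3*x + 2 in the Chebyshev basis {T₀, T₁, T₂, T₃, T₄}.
(17/4)T₀ + (-15/4)T₁ + (5/2)T₂ + (-1/4)T₃ + (1/4)T₄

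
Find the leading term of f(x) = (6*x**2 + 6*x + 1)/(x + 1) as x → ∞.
6*x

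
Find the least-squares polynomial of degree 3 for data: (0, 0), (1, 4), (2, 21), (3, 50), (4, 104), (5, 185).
-13/63 + (781/378)x + (491/252)x² + (109/108)x³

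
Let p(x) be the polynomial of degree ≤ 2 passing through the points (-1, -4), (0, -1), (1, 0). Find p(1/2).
-1/4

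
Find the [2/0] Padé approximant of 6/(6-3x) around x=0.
x**2/4 + x/2 + 1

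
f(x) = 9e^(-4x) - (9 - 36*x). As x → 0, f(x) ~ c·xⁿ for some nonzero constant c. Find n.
2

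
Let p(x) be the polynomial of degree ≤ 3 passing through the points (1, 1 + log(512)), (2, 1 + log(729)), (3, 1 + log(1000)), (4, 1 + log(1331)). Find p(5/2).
1 + log(270*11**(13/16)*2**(1/8)*3**(3/8)*5**(11/16)/11)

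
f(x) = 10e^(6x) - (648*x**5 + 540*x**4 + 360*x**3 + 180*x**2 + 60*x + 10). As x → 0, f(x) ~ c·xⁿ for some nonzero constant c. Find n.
6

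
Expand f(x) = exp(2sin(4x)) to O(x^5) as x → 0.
1 + 8*x + 32*x**2 + 64*x**3 + O(x**5)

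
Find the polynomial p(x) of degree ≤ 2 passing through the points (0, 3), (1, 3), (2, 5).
x**2 - x + 3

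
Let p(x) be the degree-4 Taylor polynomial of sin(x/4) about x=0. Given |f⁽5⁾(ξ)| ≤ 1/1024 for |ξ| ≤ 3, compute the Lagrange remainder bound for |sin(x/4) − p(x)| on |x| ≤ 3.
81/40960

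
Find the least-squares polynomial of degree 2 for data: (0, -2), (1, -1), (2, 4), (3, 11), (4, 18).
-12/5 + (6/5)x + x²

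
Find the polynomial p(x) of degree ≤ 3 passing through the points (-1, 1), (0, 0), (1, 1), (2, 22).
3*x**3 + x**2 - 3*x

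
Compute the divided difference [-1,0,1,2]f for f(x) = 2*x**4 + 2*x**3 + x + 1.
6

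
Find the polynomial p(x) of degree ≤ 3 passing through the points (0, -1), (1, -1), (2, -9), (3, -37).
-2*x**3 + 2*x**2 - 1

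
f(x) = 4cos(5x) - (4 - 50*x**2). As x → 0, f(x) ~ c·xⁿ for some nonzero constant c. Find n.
4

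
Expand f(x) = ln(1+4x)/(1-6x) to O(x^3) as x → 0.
4*x + 16*x**2 + O(x**3)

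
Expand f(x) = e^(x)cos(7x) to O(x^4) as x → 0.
1 + x - 24*x**2 - 73*x**3/3 + O(x**4)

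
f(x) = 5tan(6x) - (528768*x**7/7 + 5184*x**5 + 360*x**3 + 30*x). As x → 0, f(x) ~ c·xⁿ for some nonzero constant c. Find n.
9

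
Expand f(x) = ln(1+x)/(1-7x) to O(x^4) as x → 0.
x + 13*x**2/2 + 275*x**3/6 + O(x**4)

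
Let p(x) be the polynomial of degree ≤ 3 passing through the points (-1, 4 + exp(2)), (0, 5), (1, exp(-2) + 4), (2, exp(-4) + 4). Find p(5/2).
5*(-7*exp(2) + 7 + (17 - exp(2))*exp(4))*exp(-4)/16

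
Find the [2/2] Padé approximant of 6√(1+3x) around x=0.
(135*x**2/8 + 45*x/2 + 6)/(9*x**2/16 + 9*x/4 + 1)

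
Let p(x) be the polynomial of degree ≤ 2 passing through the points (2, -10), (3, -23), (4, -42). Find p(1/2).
-7/4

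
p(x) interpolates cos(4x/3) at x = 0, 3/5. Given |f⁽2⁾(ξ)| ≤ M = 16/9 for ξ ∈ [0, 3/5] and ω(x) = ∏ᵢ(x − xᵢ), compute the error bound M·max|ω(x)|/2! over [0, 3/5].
2/25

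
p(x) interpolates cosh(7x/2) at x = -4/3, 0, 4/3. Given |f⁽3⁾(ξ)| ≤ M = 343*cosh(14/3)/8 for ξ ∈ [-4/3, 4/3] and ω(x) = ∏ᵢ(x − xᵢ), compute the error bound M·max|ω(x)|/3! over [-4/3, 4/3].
2744*sqrt(3)*cosh(14/3)/729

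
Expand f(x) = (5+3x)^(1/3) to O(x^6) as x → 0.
5**(1/3) + 5**(1/3)*x/5 - 5**(1/3)*x**2/25 + 5**(1/3)*x**3/75 - 2*5**(1/3)*x**4/375 + 22*5**(1/3)*x**5/9375 + O(x**6)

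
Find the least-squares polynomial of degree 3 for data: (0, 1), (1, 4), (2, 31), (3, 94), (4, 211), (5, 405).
38/63 + (59/189)x + (335/252)x² + (319/108)x³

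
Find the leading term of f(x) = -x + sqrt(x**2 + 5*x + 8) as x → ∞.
5/2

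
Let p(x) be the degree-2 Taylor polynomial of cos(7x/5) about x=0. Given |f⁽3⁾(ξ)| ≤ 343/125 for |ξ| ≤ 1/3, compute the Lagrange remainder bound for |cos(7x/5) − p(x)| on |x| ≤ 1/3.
343/20250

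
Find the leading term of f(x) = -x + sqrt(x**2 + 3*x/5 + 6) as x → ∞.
3/10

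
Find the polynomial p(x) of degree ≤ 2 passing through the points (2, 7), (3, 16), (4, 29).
2*x**2 - x + 1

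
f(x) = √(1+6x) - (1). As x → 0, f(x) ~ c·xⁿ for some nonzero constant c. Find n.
1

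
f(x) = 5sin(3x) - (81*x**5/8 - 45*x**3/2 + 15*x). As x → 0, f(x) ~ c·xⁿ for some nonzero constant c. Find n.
7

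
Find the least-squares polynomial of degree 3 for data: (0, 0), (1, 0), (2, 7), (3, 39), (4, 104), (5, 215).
5/21 + (-35/18)x + (-97/84)x² + (73/36)x³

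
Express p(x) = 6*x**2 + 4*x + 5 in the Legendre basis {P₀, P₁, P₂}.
(7)P₀ + (4)P₁ + (4)P₂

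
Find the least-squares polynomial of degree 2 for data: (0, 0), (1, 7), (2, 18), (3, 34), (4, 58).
13/35 + (221/70)x + (39/14)x²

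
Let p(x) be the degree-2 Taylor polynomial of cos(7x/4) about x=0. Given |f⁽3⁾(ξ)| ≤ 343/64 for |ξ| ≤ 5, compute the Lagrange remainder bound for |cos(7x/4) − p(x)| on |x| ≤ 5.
42875/384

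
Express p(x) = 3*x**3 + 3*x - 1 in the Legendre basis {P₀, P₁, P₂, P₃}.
-P₀ + (24/5)P₁ + (6/5)P₃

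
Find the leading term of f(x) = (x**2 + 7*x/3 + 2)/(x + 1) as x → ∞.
x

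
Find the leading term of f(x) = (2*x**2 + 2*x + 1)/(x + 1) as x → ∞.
2*x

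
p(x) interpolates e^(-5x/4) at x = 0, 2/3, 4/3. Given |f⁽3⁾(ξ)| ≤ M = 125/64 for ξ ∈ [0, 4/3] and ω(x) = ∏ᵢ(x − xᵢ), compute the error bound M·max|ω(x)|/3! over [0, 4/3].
125*sqrt(3)/5832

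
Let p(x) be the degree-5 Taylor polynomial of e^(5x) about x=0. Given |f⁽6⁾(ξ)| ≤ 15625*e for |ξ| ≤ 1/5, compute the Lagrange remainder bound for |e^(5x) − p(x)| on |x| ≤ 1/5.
e/720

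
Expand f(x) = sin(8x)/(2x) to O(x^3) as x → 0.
4 - 128*x**2/3 + O(x**3)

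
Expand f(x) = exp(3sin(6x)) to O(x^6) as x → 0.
1 + 18*x + 162*x**2 + 864*x**3 + 2430*x**4 - 7776*x**5/5 + O(x**6)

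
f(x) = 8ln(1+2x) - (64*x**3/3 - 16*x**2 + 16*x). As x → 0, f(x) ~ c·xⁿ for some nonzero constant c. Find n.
4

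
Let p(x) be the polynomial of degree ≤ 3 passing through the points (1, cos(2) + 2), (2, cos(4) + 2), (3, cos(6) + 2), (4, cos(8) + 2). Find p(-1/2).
105*cos(2)/16 - 35*cos(8)/16 + 2 - 189*cos(4)/16 + 135*cos(6)/16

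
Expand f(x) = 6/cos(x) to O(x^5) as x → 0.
6 + 3*x**2 + 5*x**4/4 + O(x**5)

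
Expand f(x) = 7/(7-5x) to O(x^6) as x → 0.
1 + 5*x/7 + 25*x**2/49 + 125*x**3/343 + 625*x**4/2401 + 3125*x**5/16807 + O(x**6)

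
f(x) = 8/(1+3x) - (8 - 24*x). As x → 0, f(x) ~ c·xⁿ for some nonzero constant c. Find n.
2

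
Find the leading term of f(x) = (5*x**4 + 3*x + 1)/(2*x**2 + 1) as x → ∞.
5*x**2/2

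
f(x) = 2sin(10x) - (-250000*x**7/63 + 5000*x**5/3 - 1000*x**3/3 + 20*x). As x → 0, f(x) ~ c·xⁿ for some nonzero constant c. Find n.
9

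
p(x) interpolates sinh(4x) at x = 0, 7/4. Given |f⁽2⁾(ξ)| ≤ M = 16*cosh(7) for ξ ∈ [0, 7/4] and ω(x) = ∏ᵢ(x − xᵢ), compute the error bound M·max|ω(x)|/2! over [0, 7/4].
49*cosh(7)/8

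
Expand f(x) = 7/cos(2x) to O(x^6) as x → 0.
7 + 14*x**2 + 70*x**4/3 + O(x**6)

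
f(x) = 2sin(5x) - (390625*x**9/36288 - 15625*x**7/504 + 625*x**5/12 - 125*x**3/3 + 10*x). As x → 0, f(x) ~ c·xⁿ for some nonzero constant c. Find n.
11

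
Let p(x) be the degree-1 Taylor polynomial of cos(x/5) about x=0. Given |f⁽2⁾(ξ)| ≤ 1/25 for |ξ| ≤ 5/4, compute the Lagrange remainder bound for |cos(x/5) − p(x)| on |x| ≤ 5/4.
1/32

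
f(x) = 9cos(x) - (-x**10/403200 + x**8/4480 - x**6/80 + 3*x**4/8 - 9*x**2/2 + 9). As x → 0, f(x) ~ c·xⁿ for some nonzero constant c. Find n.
12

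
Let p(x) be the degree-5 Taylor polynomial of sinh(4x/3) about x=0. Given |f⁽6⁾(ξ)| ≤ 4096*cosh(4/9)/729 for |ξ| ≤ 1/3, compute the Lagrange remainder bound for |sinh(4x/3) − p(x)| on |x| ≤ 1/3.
256*cosh(4/9)/23914845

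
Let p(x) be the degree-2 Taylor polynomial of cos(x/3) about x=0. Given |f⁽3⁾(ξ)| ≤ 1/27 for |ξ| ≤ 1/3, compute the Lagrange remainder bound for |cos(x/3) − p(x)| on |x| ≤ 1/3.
1/4374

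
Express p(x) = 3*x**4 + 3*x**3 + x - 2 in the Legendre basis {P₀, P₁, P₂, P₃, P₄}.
(-7/5)P₀ + (14/5)P₁ + (12/7)P₂ + (6/5)P₃ + (24/35)P₄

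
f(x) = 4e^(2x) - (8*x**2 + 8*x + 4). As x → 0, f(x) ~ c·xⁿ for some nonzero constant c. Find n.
3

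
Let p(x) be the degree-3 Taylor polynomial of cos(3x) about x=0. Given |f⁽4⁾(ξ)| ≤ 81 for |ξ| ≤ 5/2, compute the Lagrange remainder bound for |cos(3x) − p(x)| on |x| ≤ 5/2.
16875/128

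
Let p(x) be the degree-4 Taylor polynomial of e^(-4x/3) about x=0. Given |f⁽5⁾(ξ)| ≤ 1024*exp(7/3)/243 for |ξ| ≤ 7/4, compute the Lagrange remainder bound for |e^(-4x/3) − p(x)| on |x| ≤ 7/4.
16807*exp(7/3)/29160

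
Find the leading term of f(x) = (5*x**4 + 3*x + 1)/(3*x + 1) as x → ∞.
5*x**3/3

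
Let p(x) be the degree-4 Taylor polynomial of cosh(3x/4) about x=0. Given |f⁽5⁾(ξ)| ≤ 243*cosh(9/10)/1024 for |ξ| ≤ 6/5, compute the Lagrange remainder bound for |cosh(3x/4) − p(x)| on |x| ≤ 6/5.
19683*cosh(9/10)/4000000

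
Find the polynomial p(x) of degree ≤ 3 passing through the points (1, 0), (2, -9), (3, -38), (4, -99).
-2*x**3 + 2*x**2 - x + 1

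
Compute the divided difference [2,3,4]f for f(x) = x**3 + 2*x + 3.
9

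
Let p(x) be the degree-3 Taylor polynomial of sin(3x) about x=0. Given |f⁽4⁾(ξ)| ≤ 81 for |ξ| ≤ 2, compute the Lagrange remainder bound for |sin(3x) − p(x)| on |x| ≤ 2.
54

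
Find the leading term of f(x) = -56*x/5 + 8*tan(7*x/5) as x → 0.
2744*x**3/375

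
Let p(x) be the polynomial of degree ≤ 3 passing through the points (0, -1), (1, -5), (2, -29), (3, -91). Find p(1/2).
-13/8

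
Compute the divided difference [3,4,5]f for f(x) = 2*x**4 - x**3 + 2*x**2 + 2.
184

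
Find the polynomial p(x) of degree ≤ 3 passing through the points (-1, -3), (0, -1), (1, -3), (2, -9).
-2*x**2 - 1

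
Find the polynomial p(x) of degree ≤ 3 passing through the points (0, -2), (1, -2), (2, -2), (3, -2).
-2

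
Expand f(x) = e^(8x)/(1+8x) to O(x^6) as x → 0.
1 + 32*x**2 - 512*x**3/3 + 1536*x**4 - 180224*x**5/15 + O(x**6)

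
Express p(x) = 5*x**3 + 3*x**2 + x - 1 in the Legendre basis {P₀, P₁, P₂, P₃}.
(4)P₁ + (2)P₂ + (2)P₃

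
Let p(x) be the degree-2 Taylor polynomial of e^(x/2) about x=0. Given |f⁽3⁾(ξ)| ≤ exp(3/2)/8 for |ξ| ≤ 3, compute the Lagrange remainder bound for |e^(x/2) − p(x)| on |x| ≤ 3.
9*exp(3/2)/16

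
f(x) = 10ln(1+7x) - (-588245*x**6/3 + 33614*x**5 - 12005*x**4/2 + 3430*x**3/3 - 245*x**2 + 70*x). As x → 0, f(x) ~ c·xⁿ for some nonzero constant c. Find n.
7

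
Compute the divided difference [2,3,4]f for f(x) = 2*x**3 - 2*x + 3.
18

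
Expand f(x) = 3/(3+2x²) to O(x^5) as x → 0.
1 - 2*x**2/3 + 4*x**4/9 + O(x**5)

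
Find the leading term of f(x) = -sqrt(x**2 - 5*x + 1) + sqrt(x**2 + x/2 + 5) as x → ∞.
11/4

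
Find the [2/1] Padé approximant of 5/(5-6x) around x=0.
1/(1 - 6*x/5)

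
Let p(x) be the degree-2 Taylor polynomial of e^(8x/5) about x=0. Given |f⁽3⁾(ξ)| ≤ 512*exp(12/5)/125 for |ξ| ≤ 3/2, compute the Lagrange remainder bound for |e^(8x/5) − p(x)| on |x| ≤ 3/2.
288*exp(12/5)/125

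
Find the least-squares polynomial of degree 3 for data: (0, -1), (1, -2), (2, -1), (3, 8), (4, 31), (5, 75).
-65/63 + (125/378)x + (-569/252)x² + (113/108)x³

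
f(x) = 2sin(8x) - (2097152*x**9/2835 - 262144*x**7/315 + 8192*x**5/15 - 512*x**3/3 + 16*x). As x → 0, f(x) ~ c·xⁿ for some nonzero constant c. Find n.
11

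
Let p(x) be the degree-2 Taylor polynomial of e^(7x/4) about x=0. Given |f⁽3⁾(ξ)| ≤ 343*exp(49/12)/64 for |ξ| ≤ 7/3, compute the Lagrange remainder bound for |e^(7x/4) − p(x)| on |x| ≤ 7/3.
117649*exp(49/12)/10368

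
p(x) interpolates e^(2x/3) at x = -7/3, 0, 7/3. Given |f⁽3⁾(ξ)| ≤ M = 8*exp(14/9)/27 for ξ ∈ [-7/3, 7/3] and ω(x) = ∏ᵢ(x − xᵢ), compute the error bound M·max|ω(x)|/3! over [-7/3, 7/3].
2744*sqrt(3)*exp(14/9)/19683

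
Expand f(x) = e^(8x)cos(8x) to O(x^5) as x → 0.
1 + 8*x - 512*x**3/3 - 2048*x**4/3 + O(x**5)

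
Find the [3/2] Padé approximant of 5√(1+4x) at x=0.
(10*x**3 + 45*x**2 + 30*x + 5)/(3*x**2 + 4*x + 1)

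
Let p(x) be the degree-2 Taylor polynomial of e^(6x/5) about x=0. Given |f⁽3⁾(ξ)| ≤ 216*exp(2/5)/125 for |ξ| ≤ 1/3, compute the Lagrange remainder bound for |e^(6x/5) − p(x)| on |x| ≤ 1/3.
4*exp(2/5)/375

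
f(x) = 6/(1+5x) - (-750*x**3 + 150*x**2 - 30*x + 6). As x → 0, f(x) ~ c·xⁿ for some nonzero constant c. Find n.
4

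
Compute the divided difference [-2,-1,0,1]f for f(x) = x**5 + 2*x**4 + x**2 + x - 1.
1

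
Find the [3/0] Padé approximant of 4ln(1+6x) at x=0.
24*x*(12*x**2 - 3*x + 1)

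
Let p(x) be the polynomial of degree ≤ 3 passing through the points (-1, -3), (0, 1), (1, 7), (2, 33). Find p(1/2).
21/8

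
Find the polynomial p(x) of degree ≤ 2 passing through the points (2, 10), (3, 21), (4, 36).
2*x**2 + x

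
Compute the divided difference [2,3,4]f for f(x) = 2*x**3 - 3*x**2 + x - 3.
15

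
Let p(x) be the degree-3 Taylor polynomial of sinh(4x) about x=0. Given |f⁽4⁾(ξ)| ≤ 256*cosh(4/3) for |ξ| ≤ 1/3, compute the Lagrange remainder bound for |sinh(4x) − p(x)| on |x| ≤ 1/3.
32*cosh(4/3)/243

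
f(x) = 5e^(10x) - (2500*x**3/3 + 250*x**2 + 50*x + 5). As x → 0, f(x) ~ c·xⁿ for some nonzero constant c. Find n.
4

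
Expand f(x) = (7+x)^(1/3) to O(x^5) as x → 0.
7**(1/3) + 7**(1/3)*x/21 - 7**(1/3)*x**2/441 + 5*7**(1/3)*x**3/27783 - 10*7**(1/3)*x**4/583443 + O(x**5)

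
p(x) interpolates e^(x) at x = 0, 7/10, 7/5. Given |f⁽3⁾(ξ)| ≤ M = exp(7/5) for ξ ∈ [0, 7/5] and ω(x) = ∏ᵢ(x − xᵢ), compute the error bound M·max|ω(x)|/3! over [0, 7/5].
343*sqrt(3)*exp(7/5)/27000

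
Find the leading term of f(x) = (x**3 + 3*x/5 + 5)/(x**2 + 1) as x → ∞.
x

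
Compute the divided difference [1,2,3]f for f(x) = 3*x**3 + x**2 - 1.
19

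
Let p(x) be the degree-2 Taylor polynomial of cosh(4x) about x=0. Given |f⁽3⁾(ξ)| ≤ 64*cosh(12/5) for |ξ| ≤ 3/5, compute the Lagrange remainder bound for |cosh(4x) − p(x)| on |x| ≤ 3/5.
288*cosh(12/5)/125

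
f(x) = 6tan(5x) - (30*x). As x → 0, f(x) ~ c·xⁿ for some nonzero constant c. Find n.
3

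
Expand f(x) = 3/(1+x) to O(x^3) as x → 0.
3 - 3*x + 3*x**2 + O(x**3)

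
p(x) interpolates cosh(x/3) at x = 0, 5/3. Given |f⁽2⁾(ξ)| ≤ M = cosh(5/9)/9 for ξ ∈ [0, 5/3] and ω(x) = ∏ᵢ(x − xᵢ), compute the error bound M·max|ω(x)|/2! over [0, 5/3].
25*cosh(5/9)/648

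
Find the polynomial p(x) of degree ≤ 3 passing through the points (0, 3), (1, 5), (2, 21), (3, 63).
2*x**3 + x**2 - x + 3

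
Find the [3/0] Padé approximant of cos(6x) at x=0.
1 - 18*x**2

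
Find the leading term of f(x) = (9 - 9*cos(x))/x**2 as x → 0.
9/2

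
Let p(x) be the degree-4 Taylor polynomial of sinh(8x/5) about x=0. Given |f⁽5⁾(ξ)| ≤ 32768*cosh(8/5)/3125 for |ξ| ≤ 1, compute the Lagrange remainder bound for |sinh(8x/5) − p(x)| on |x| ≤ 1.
4096*cosh(8/5)/46875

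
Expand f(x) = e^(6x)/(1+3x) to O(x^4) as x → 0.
1 + 3*x + 9*x**2 + 9*x**3 + O(x**4)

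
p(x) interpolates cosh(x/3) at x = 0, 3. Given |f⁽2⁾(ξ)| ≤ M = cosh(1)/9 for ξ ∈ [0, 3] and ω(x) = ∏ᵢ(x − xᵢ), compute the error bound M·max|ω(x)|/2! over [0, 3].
cosh(1)/8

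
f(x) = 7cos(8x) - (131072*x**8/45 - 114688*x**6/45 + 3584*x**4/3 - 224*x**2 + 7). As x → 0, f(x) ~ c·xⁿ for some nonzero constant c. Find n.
10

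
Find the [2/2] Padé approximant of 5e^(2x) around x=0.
(5*x**2/3 + 5*x + 5)/(x**2/3 - x + 1)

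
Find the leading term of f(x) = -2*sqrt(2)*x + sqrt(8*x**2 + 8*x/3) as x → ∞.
sqrt(2)/3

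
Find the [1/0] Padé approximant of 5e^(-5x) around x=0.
5 - 25*x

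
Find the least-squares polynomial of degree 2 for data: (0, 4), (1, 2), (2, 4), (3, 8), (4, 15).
27/7 + (-102/35)x + (10/7)x²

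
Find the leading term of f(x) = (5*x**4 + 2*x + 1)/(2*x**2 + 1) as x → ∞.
5*x**2/2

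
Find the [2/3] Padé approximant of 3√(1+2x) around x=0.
(21*x**2/4 + 42*x/5 + 3)/(-x**3/20 + 9*x**2/20 + 9*x/5 + 1)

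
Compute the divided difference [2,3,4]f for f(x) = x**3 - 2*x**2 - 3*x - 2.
7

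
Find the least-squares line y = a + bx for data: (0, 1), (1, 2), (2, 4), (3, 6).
a = 7/10, b = 17/10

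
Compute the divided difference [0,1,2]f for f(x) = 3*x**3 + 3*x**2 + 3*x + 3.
12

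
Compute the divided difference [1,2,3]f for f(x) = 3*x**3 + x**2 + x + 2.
19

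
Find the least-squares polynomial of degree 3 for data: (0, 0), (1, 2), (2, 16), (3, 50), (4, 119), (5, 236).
-3/14 + (191/84)x + (-10/7)x² + (25/12)x³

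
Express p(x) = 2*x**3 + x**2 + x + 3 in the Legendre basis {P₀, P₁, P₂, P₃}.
(10/3)P₀ + (11/5)P₁ + (2/3)P₂ + (4/5)P₃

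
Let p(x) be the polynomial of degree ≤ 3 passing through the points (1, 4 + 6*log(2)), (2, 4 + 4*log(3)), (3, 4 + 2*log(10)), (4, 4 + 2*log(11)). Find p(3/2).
4 + log(54*11**(1/8)*2**(1/4)*3**(3/4)*5**(3/8)/5)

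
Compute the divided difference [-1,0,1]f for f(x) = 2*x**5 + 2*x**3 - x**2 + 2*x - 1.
-1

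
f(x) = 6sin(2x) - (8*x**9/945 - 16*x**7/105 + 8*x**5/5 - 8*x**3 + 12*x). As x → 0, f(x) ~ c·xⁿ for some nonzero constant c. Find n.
11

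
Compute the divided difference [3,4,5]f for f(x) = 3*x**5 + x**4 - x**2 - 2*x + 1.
2076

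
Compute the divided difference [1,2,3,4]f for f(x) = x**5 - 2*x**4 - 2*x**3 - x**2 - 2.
43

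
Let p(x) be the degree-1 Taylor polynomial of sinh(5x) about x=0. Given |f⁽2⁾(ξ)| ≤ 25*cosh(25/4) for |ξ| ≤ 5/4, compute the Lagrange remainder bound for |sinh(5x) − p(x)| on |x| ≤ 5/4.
625*cosh(25/4)/32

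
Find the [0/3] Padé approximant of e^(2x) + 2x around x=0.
1/(-148*x**3/3 + 14*x**2 - 4*x + 1)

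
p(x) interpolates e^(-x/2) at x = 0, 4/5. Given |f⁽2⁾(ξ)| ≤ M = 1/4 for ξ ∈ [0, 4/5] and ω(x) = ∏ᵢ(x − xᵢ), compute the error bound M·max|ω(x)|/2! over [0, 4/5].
1/50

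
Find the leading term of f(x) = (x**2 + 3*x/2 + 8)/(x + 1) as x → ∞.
x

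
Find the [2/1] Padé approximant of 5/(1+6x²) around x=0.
5 - 30*x**2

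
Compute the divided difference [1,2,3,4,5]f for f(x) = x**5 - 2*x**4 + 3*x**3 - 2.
13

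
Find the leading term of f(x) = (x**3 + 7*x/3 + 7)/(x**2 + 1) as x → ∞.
x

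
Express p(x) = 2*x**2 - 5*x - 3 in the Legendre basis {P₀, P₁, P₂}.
(-7/3)P₀ + (-5)P₁ + (4/3)P₂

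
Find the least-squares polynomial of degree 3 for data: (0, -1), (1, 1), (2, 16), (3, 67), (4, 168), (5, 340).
-109/126 + (-5/756)x + (-437/252)x² + (83/27)x³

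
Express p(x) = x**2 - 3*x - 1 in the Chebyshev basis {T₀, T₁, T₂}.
(-1/2)T₀ + (-3)T₁ + (1/2)T₂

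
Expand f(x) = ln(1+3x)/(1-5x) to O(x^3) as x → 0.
3*x + 21*x**2/2 + O(x**3)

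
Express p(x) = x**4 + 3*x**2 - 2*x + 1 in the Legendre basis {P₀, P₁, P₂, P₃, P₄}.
(11/5)P₀ + (-2)P₁ + (18/7)P₂ + (8/35)P₄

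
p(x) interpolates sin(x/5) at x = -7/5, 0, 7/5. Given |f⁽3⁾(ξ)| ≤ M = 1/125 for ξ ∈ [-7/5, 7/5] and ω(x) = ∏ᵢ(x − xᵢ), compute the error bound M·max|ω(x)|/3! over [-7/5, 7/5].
343*sqrt(3)/421875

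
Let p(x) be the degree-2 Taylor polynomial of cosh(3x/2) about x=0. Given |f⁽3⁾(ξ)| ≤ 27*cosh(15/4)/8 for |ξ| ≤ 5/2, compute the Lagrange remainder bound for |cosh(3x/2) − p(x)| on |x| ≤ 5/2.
1125*cosh(15/4)/128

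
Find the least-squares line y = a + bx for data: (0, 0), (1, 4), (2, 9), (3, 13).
a = -1/10, b = 22/5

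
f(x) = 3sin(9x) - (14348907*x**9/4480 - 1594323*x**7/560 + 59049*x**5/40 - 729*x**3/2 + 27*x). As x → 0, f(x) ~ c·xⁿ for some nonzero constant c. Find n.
11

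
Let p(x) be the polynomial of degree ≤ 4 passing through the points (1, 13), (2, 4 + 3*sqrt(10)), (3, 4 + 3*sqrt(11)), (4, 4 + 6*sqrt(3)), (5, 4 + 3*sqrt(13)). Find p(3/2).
-105*sqrt(11)/64 - 15*sqrt(13)/128 + 21*sqrt(3)/16 + 827/128 + 105*sqrt(10)/32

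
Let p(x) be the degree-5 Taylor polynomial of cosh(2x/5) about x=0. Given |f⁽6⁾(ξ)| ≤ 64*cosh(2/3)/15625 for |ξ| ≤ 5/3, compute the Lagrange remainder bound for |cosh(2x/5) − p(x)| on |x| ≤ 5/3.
4*cosh(2/3)/32805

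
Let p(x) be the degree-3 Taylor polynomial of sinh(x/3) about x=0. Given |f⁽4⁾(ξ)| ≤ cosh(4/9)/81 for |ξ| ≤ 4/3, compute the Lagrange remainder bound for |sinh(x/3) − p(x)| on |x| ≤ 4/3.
32*cosh(4/9)/19683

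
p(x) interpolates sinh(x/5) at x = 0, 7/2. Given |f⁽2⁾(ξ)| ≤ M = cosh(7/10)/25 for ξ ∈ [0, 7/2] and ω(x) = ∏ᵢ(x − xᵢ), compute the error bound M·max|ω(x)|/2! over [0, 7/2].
49*cosh(7/10)/800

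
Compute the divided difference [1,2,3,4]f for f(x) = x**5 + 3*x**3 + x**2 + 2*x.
68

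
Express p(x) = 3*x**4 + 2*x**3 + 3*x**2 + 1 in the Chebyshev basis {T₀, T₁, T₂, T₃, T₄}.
(29/8)T₀ + (3/2)T₁ + (3)T₂ + (1/2)T₃ + (3/8)T₄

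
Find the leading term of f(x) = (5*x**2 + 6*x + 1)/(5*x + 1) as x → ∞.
x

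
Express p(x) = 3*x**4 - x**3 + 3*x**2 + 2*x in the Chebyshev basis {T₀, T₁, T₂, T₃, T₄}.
(21/8)T₀ + (5/4)T₁ + (3)T₂ + (-1/4)T₃ + (3/8)T₄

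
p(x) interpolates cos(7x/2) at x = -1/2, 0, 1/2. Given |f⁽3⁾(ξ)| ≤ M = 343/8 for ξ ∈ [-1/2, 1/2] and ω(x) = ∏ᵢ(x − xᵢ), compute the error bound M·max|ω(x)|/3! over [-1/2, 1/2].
343*sqrt(3)/1728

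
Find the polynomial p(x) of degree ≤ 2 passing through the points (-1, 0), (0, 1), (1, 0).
1 - x**2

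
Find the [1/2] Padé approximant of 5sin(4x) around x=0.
20*x/(8*x**2/3 + 1)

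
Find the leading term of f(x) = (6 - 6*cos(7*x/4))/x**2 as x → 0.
147/16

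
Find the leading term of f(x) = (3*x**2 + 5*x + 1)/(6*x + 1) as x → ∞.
x/2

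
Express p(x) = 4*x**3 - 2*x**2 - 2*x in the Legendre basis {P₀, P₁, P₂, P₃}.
(-2/3)P₀ + (2/5)P₁ + (-4/3)P₂ + (8/5)P₃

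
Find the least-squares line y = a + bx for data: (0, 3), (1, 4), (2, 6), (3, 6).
a = 31/10, b = 11/10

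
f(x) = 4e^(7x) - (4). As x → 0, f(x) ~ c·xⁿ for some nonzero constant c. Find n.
1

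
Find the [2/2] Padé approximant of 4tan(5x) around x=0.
20*x/(1 - 25*x**2/3)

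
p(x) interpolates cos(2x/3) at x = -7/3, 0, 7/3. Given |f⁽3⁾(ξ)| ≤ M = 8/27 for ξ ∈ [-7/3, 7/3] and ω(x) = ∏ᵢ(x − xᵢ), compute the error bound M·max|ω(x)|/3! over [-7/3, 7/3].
2744*sqrt(3)/19683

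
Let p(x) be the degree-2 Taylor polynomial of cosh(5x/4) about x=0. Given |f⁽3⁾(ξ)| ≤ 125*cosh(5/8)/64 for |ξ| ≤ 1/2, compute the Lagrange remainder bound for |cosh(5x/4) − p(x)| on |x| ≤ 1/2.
125*cosh(5/8)/3072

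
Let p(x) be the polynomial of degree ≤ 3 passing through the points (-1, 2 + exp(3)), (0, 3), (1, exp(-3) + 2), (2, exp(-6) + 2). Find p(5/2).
((53 - 5*exp(3))*exp(6) - 35*exp(3) + 35)*exp(-6)/16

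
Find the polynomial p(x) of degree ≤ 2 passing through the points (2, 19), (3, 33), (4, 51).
2*x**2 + 4*x + 3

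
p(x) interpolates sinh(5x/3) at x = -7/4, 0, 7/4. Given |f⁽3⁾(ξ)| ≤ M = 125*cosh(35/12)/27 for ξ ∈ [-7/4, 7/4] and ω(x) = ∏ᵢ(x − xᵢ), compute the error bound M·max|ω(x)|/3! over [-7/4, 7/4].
42875*sqrt(3)*cosh(35/12)/46656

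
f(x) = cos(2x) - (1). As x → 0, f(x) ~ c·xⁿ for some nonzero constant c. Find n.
2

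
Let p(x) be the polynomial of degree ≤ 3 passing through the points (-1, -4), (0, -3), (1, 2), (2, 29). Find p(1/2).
-17/8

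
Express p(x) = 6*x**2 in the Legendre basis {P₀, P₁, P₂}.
(2)P₀ + (4)P₂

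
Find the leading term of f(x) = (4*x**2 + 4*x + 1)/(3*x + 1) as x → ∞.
4*x/3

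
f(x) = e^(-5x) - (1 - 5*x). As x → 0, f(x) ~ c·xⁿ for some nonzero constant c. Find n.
2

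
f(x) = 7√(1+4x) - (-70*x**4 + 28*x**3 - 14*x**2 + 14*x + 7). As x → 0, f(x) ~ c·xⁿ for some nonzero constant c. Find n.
5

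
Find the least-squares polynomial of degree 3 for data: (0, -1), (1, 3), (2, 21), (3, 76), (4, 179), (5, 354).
-59/63 + (89/54)x + (-275/252)x² + (323/108)x³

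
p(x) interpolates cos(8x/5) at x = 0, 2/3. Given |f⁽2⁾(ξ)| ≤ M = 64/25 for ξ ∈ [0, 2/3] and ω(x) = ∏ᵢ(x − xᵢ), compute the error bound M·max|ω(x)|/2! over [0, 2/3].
32/225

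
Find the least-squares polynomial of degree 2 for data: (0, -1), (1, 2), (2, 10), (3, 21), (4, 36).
-8/7 + (111/70)x + (27/14)x²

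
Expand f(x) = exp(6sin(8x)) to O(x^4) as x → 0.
1 + 48*x + 1152*x**2 + 17920*x**3 + O(x**4)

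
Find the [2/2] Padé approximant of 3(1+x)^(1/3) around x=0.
(7*x**2/9 + 7*x/2 + 3)/(5*x**2/54 + 5*x/6 + 1)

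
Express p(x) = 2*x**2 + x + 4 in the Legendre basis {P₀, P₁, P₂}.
(14/3)P₀ + P₁ + (4/3)P₂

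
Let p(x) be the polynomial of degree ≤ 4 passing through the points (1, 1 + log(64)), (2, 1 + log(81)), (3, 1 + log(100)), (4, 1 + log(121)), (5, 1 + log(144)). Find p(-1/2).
1 + log(184467440737095516160000000000000000000000000000000000000000000000*11**(15/16)*2**(25/64)*3**(19/64)*5**(13/32)/144131868228680264311915617571207068008843326205168934565717750659)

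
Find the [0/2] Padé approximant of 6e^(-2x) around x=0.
6/(2*x**2 + 2*x + 1)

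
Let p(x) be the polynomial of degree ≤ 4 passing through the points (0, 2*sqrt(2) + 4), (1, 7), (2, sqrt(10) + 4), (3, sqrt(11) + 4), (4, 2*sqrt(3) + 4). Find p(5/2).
-5*sqrt(3)/64 + 3*sqrt(2)/64 + 15*sqrt(11)/32 + 45*sqrt(10)/64 + 113/32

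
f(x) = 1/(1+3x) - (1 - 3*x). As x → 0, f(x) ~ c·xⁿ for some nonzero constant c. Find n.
2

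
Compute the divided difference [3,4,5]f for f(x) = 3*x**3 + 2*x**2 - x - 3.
38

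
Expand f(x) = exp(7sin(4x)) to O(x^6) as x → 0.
1 + 28*x + 392*x**2 + 3584*x**3 + 23520*x**4 + 1713152*x**5/15 + O(x**6)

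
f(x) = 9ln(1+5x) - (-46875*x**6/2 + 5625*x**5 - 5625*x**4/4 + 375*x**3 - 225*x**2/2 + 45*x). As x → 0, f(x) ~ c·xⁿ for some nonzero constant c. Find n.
7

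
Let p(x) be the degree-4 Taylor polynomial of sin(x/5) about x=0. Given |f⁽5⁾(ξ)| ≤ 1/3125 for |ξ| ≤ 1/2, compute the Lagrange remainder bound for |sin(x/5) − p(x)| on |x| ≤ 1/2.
1/12000000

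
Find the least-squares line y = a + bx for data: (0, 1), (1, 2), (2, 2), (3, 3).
a = 11/10, b = 3/5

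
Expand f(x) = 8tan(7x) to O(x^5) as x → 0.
56*x + 2744*x**3/3 + O(x**5)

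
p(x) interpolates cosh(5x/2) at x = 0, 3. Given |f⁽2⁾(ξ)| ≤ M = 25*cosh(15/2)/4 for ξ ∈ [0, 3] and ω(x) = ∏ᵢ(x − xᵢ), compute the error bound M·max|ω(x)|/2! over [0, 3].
225*cosh(15/2)/32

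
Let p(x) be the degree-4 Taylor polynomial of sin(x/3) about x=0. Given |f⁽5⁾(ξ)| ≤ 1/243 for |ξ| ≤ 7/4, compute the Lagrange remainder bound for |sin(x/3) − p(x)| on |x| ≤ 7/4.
16807/29859840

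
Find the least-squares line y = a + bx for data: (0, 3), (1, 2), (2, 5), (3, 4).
a = 13/5, b = 3/5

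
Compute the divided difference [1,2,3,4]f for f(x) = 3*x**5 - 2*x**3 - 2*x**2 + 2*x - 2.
193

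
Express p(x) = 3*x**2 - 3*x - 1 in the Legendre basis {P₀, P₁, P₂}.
(-3)P₁ + (2)P₂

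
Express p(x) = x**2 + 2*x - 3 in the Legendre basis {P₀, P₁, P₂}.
(-8/3)P₀ + (2)P₁ + (2/3)P₂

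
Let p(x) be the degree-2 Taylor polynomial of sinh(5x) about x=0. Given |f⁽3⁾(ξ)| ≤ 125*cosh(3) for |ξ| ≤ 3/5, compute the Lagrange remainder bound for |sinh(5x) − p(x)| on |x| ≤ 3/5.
9*cosh(3)/2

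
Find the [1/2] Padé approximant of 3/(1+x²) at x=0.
3/(x**2 + 1)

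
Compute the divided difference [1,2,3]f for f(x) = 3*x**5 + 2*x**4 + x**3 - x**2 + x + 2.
325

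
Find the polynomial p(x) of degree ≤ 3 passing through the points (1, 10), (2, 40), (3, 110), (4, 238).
3*x**3 + 2*x**2 + 3*x + 2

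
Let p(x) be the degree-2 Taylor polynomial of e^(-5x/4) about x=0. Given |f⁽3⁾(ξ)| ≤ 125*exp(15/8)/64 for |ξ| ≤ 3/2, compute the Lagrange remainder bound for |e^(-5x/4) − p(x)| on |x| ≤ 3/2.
1125*exp(15/8)/1024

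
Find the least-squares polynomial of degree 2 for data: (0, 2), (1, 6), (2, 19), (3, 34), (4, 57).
12/7 + (83/35)x + (20/7)x²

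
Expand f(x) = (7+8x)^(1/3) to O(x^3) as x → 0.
7**(1/3) + 8*7**(1/3)*x/21 - 64*7**(1/3)*x**2/441 + O(x**3)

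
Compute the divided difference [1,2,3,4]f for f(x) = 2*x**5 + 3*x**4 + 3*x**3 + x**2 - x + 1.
163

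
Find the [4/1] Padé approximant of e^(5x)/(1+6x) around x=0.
(9858125*x**4/326616 + 815875*x**3/40827 + 341475*x**2/27218 + 67420*x/13609 + 1)/(81029*x/13609 + 1)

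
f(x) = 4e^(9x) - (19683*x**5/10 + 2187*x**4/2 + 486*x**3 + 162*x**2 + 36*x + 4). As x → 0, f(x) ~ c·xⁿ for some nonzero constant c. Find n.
6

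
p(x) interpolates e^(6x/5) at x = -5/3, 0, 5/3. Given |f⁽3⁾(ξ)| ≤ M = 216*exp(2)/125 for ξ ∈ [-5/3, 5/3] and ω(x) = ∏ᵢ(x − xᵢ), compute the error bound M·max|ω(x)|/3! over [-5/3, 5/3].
8*sqrt(3)*exp(2)/27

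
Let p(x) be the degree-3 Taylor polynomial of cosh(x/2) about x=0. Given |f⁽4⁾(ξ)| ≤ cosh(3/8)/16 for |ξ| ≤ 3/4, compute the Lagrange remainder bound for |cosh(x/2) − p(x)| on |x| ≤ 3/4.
27*cosh(3/8)/32768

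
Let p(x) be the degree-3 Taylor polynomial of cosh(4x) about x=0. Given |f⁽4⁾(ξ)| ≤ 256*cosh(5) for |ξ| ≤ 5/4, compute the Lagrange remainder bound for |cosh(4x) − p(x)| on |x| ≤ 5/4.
625*cosh(5)/24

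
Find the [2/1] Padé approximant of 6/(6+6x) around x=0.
1/(x + 1)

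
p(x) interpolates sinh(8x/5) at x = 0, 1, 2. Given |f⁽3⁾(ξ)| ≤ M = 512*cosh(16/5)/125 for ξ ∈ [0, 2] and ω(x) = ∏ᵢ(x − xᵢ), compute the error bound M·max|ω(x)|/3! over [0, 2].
512*sqrt(3)*cosh(16/5)/3375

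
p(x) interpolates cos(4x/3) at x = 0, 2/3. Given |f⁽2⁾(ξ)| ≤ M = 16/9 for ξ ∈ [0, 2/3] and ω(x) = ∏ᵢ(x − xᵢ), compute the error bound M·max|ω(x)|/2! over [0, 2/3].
8/81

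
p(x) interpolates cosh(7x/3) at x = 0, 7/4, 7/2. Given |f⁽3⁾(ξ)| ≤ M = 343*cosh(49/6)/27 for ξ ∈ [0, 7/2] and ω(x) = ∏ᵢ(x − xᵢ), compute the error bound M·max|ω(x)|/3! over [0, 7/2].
117649*sqrt(3)*cosh(49/6)/46656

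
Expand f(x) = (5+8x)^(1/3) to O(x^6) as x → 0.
5**(1/3) + 8*5**(1/3)*x/15 - 64*5**(1/3)*x**2/225 + 512*5**(1/3)*x**3/2025 - 8192*5**(1/3)*x**4/30375 + 720896*5**(1/3)*x**5/2278125 + O(x**6)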